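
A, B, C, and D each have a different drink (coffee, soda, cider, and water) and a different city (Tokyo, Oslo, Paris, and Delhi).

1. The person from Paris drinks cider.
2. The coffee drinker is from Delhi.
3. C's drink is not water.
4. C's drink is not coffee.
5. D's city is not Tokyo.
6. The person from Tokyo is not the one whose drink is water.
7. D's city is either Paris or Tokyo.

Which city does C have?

With clues 1–4, Delhi is impossible for C's city.
With clues 1–6, Oslo is impossible for C's city.
With clues 1–7, Paris is impossible for C's city.
That leaves Tokyo.

Tokyo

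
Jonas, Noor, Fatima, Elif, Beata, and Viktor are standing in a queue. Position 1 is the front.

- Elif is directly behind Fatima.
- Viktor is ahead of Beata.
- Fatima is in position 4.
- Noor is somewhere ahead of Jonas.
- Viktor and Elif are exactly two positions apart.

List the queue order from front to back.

From clue 1: Fatima is in {1,2,3,4,5}.
From clues 1–3: Fatima → position 4, Elif → position 5.
From clues 1–4: Jonas is in {2,3,6}.
From clues 1–5: Noor → position 1, Jonas → position 2, Viktor → position 3, Beata → position 6.

Noor, Jonas, Viktor, Fatima, Elif, Beata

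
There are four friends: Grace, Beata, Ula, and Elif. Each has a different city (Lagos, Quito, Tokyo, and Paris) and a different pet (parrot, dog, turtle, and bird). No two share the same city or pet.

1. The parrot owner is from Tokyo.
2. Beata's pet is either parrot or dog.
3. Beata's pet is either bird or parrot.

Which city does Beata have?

Tokyo

With clues 1–3, Lagos, Paris, and Quito are impossible for Beata's city.
That leaves Tokyo.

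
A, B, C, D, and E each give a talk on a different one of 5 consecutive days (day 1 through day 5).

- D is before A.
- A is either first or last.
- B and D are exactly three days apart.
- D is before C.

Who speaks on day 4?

B

With clues 1–2, A is ruled out for day 4.
With clues 1–3, C and E are ruled out for day 4.
With clues 1–4, D is ruled out for day 4.
So day 4 is B.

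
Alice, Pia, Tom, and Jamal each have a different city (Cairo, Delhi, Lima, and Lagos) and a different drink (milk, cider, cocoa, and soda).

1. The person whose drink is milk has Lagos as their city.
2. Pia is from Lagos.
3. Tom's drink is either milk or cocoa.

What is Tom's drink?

With clues 1–2, milk is impossible for Tom's drink.
With clues 1–3, cider and soda are impossible for Tom's drink.
That leaves cocoa.

cocoa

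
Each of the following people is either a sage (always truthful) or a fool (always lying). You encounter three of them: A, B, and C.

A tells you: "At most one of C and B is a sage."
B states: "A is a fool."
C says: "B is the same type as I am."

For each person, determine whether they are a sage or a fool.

A: fool, B: sage, C: sage

Consider A. Suppose A is a sage.
Then no assignment of the remaining roles makes every statement match its speaker's type — contradiction.
So A is a fool.
With that fixed, B's statement is true, so B is a sage.
Consider C. Suppose C is a fool.
Then A's statement comes out true, contradicting A being a fool.
So C is a sage.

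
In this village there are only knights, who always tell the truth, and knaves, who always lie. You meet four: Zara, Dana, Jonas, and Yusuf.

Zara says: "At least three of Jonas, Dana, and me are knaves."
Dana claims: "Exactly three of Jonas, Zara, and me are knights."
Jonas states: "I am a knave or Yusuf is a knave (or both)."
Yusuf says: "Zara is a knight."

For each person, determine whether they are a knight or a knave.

Consider Zara. Suppose Zara is a knight.
Then Zara's own statement would have to be true, but it can't be — contradiction.
So Zara is a knave.
With that fixed, Dana's statement is false, so Dana is a knave.
With that fixed, Yusuf's statement is false, so Yusuf is a knave.
With that fixed, Jonas's statement is true, so Jonas is a knight.

Zara: knave, Dana: knave, Jonas: knight, Yusuf: knave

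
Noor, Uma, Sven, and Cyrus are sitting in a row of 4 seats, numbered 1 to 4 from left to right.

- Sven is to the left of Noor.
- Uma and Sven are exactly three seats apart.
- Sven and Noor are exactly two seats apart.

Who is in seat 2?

Cyrus

With clues 1–2, Sven and Uma are ruled out for seat 2.
With clues 1–3, Noor is ruled out for seat 2.
So seat 2 is Cyrus.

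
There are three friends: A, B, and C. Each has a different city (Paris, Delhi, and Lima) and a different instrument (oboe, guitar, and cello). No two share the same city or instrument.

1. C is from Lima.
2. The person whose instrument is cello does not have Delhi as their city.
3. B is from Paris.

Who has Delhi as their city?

Clue 1 rules out C for the one with city Delhi.
With clues 1–3, B is impossible for the one with city Delhi.
That leaves A.

A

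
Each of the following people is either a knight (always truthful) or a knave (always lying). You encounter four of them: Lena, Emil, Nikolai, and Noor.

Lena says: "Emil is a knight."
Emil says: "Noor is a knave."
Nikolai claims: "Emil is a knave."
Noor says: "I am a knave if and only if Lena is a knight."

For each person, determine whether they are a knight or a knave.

Lena: knave, Emil: knave, Nikolai: knight, Noor: knight

Consider Lena. Suppose Lena is a knight.
Then whichever role Noor has, Noor's statement has the wrong truth value — contradiction.
So Lena is a knave.
Consider Emil. Suppose Emil is a knight.
Then Lena's statement comes out true, contradicting Lena being a knave.
So Emil is a knave.
With that fixed, Nikolai's statement is true, so Nikolai is a knight.
Consider Noor. Suppose Noor is a knave.
Then Emil's statement comes out true, contradicting Emil being a knave.
So Noor is a knight.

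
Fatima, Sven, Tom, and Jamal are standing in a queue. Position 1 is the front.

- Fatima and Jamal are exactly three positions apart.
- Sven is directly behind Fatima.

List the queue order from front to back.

From clue 1: Fatima is in {1,4}.
From clues 1–2: Fatima → position 1, Sven → position 2, Tom → position 3, Jamal → position 4.

Fatima, Sven, Tom, Jamal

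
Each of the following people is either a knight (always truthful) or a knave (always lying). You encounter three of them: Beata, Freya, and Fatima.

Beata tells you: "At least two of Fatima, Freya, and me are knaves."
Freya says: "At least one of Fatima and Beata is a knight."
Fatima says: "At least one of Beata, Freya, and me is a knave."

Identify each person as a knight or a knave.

Beata: knave, Freya: knight, Fatima: knight

Consider Beata. Suppose Beata is a knight.
Then no assignment of the remaining roles makes every statement match its speaker's type — contradiction.
So Beata is a knave.
With that fixed, Fatima's statement is true, so Fatima is a knight.
With that fixed, Freya's statement is true, so Freya is a knight.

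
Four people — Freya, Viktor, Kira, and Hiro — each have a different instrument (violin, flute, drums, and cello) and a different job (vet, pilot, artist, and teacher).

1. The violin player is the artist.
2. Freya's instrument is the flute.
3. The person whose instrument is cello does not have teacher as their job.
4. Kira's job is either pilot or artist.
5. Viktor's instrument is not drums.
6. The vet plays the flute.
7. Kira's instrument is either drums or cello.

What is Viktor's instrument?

violin

With clues 1–2, flute is impossible for Viktor's instrument.
With clues 1–5, drums is impossible for Viktor's instrument.
With clues 1–7, cello is impossible for Viktor's instrument.
That leaves violin.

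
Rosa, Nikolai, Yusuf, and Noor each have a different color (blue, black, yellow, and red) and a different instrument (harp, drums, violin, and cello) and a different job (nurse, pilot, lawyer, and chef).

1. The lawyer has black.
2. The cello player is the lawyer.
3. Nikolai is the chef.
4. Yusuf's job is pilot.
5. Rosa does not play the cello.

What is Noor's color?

black

With clues 1–5, blue, red, and yellow are impossible for Noor's color.
That leaves black.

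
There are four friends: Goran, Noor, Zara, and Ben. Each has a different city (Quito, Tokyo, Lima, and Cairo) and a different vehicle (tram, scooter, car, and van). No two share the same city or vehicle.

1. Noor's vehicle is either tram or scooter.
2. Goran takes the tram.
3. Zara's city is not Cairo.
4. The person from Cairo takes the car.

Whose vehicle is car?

Clue 1 rules out Noor for the one with vehicle car.
With clues 1–2, Goran is impossible for the one with vehicle car.
With clues 1–4, Zara is impossible for the one with vehicle car.
That leaves Ben.

Ben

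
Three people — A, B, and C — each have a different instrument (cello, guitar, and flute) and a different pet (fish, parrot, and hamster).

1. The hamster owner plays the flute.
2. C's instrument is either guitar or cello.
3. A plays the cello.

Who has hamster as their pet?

With clues 1–2, C is impossible for the one with pet hamster.
With clues 1–3, A is impossible for the one with pet hamster.
That leaves B.

B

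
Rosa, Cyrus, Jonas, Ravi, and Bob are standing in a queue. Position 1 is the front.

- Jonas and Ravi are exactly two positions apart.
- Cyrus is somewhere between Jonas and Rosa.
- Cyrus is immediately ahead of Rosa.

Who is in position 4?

Cyrus

With clues 1–3, Bob, Jonas, Ravi, and Rosa are ruled out for position 4.
So position 4 is Cyrus.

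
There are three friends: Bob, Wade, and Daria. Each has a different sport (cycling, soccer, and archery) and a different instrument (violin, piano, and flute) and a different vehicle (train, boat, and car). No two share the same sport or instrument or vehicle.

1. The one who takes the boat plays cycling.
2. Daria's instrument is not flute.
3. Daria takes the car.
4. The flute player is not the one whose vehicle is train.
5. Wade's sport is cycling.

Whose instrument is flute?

With clues 1–2, Daria is impossible for the one with instrument flute.
With clues 1–5, Bob is impossible for the one with instrument flute.
That leaves Wade.

Wade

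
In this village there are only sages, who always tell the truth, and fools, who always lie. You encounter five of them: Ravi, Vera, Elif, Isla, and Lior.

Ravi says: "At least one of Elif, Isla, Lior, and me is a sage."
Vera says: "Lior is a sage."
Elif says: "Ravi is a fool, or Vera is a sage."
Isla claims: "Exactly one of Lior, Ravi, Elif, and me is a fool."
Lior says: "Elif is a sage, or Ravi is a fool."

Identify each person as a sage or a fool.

Consider Ravi. Suppose Ravi is a fool.
Then no assignment of the remaining roles makes every statement match its speaker's type — contradiction.
So Ravi is a sage.
Consider Vera. Suppose Vera is a sage.
Then no assignment of the remaining roles makes every statement match its speaker's type — contradiction.
So Vera is a fool.
With that fixed, Elif's statement is false, so Elif is a fool.
With that fixed, Lior's statement is false, so Lior is a fool.
With that fixed, Isla's statement is false, so Isla is a fool.

Ravi: sage, Vera: fool, Elif: fool, Isla: fool, Lior: fool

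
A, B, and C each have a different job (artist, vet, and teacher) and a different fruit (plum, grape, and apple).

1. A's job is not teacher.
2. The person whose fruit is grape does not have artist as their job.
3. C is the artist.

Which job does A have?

Clue 1 rules out teacher for A's job.
With clues 1–3, artist is impossible for A's job.
That leaves vet.

vet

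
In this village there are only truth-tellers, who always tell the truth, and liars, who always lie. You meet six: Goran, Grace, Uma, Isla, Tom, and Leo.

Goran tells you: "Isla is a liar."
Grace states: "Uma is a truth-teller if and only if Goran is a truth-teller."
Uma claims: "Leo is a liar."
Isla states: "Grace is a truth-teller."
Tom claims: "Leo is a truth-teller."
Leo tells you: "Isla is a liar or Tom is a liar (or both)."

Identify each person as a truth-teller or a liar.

Consider Goran. Suppose Goran is a liar.
Then no assignment of the remaining roles makes every statement match its speaker's type — contradiction.
So Goran is a truth-teller.
Consider Grace. Suppose Grace is a truth-teller.
Then no assignment of the remaining roles makes every statement match its speaker's type — contradiction.
So Grace is a liar.
With that fixed, Isla's statement is false, so Isla is a liar.
With that fixed, Leo's statement is true, so Leo is a truth-teller.
With that fixed, Uma's statement is false, so Uma is a liar.
With that fixed, Tom's statement is true, so Tom is a truth-teller.

Goran: truth-teller, Grace: liar, Uma: liar, Isla: liar, Tom: truth-teller, Leo: truth-teller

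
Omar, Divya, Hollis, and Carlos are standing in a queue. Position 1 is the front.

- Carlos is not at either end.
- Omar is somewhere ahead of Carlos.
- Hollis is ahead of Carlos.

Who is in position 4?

With clue 1, Carlos is ruled out for position 4.
With clues 1–2, Omar is ruled out for position 4.
With clues 1–3, Hollis is ruled out for position 4.
So position 4 is Divya.

Divya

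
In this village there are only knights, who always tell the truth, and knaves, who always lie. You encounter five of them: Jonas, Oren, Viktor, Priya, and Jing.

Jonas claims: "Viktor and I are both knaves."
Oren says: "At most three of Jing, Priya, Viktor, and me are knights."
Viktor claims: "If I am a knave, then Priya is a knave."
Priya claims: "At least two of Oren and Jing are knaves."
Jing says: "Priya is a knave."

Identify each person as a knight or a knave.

Jonas: knave, Oren: knight, Viktor: knight, Priya: knave, Jing: knight

Consider Jonas. Suppose Jonas is a knight.
Then Jonas's own statement would have to be true, but it can't be — contradiction.
So Jonas is a knave.
Consider Oren. Suppose Oren is a knave.
Then Oren's own statement would have to be false, but it can't be — contradiction.
So Oren is a knight.
With that fixed, Priya's statement is false, so Priya is a knave.
With that fixed, Jing's statement is true, so Jing is a knight.
With that fixed, Viktor's statement is true, so Viktor is a knight.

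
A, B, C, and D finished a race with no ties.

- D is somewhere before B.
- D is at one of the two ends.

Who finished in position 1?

With clue 1, B is ruled out for place 1.
With clues 1–2, A and C are ruled out for place 1.
So place 1 is D.

D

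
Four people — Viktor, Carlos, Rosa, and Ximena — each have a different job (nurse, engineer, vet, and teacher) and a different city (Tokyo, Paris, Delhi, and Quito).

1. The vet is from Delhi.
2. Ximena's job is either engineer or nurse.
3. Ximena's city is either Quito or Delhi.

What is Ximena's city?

Quito

With clues 1–2, Delhi is impossible for Ximena's city.
With clues 1–3, Paris and Tokyo are impossible for Ximena's city.
That leaves Quito.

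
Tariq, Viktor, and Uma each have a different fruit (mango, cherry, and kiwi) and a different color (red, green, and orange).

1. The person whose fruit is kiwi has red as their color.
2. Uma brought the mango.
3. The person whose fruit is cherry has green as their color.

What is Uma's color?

orange

With clues 1–2, red is impossible for Uma's color.
With clues 1–3, green is impossible for Uma's color.
That leaves orange.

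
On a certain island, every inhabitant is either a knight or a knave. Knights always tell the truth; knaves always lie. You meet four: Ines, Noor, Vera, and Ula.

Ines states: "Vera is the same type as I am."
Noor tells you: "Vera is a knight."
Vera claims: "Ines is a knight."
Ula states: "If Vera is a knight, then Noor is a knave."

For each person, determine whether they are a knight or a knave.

Consider Ines. Suppose Ines is a knave.
Then no assignment of the remaining roles makes every statement match its speaker's type — contradiction.
So Ines is a knight.
With that fixed, Vera's statement is true, so Vera is a knight.
With that fixed, Noor's statement is true, so Noor is a knight.
With that fixed, Ula's statement is false, so Ula is a knave.

Ines: knight, Noor: knight, Vera: knight, Ula: knave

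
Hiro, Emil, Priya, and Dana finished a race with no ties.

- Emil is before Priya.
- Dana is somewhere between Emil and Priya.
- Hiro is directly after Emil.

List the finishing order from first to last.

From clue 1: Emil is in {1,2,3}.
From clues 1–2: Emil is in {1,2}.
From clues 1–3: Emil → place 1, Hiro → place 2, Dana → place 3, Priya → place 4.

Emil, Hiro, Dana, Priya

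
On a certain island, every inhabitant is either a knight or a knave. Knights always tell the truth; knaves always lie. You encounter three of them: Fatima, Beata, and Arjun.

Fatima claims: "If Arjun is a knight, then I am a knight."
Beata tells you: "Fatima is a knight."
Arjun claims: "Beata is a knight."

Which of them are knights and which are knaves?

Consider Fatima. Suppose Fatima is a knave.
Then no assignment of the remaining roles makes every statement match its speaker's type — contradiction.
So Fatima is a knight.
With that fixed, Beata's statement is true, so Beata is a knight.
With that fixed, Arjun's statement is true, so Arjun is a knight.

Fatima: knight, Beata: knight, Arjun: knight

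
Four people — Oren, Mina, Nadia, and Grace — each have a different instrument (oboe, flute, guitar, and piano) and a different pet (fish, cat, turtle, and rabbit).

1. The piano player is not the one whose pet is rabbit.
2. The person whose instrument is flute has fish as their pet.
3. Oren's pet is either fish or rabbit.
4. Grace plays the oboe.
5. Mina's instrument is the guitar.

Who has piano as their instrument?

Nadia

With clues 1–3, Oren is impossible for the one with instrument piano.
With clues 1–4, Grace is impossible for the one with instrument piano.
With clues 1–5, Mina is impossible for the one with instrument piano.
That leaves Nadia.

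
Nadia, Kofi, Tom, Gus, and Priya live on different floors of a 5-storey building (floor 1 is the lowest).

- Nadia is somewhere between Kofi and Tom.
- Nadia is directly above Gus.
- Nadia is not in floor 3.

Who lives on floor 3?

With clues 1–2, Kofi, Priya, and Tom are ruled out for floor 3.
With clues 1–3, Nadia is ruled out for floor 3.
So floor 3 is Gus.

Gus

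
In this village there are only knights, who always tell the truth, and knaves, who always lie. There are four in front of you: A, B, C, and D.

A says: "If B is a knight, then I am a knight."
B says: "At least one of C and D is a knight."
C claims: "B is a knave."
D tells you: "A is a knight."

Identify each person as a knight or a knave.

A: knight, B: knight, C: knave, D: knight

Consider A. Suppose A is a knave.
Then no assignment of the remaining roles makes every statement match its speaker's type — contradiction.
So A is a knight.
With that fixed, D's statement is true, so D is a knight.
With that fixed, B's statement is true, so B is a knight.
With that fixed, C's statement is false, so C is a knave.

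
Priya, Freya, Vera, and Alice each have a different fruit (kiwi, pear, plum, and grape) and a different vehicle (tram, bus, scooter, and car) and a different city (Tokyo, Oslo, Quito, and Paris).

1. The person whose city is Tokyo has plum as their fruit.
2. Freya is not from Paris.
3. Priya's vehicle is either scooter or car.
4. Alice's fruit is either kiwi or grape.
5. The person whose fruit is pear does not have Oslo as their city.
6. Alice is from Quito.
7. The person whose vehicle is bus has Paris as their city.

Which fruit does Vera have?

With clues 1–7, grape, kiwi, and plum are impossible for Vera's fruit.
That leaves pear.

pear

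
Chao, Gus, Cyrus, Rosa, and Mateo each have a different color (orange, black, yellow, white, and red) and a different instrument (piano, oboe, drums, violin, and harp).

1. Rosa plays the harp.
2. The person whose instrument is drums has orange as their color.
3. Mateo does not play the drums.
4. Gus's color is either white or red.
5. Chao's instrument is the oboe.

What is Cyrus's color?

With clues 1–5, black, red, white, and yellow are impossible for Cyrus's color.
That leaves orange.

orange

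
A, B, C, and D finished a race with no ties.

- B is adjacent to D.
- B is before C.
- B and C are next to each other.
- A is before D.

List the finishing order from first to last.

From clues 1–2: C is in {3,4}.
From clues 1–3: A is in {1,4}.
From clues 1–4: A → place 1, D → place 2, B → place 3, C → place 4.

A, D, B, C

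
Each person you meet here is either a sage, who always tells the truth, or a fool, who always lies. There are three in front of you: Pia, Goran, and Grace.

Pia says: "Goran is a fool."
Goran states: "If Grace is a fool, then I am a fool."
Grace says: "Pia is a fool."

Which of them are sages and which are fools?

Consider Pia. Suppose Pia is a sage.
Then no assignment of the remaining roles makes every statement match its speaker's type — contradiction.
So Pia is a fool.
With that fixed, Grace's statement is true, so Grace is a sage.
With that fixed, Goran's statement is true, so Goran is a sage.

Pia: fool, Goran: sage, Grace: sage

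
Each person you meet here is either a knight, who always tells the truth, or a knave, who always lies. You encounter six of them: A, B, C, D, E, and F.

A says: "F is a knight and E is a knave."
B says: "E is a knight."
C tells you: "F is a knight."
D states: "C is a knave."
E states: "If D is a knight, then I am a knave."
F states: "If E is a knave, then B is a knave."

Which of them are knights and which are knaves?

A: knave, B: knight, C: knight, D: knave, E: knight, F: knight

Consider A. Suppose A is a knight.
Then no assignment of the remaining roles makes every statement match its speaker's type — contradiction.
So A is a knave.
Consider B. Suppose B is a knave.
Then no assignment of the remaining roles makes every statement match its speaker's type — contradiction.
So B is a knight.
Consider C. Suppose C is a knave.
Then no assignment of the remaining roles makes every statement match its speaker's type — contradiction.
So C is a knight.
With that fixed, D's statement is false, so D is a knave.
With that fixed, E's statement is true, so E is a knight.
With that fixed, F's statement is true, so F is a knight.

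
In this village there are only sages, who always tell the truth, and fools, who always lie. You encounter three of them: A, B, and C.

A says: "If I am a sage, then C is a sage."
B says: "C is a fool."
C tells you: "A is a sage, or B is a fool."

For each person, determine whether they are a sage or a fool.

Consider A. Suppose A is a fool.
Then A's own statement would have to be false, but it can't be — contradiction.
So A is a sage.
With that fixed, C's statement is true, so C is a sage.
With that fixed, B's statement is false, so B is a fool.

A: sage, B: fool, C: sage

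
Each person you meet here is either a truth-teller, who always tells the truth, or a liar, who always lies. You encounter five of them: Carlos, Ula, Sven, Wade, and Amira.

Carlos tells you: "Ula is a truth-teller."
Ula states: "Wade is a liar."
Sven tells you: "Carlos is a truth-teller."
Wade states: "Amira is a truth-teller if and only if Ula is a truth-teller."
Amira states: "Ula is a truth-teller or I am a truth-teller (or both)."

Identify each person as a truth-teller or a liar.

Consider Carlos. Suppose Carlos is a truth-teller.
Then no assignment of the remaining roles makes every statement match its speaker's type — contradiction.
So Carlos is a liar.
With that fixed, Sven's statement is false, so Sven is a liar.
Consider Ula. Suppose Ula is a truth-teller.
Then Carlos's statement comes out true, contradicting Carlos being a liar.
So Ula is a liar.
Consider Wade. Suppose Wade is a liar.
Then Ula's statement comes out true, contradicting Ula being a liar.
So Wade is a truth-teller.
Consider Amira. Suppose Amira is a truth-teller.
Then Wade's statement comes out false, contradicting Wade being a truth-teller.
So Amira is a liar.

Carlos: liar, Ula: liar, Sven: liar, Wade: truth-teller, Amira: liar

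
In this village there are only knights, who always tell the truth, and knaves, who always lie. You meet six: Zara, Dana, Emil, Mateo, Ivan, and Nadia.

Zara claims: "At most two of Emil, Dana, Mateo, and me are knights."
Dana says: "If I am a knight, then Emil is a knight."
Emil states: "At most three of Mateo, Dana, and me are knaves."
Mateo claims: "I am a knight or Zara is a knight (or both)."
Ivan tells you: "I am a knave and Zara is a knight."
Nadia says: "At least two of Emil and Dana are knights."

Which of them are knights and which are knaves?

Regardless of anyone's role, Emil's statement is true, so Emil is a knight.
With that fixed, Dana's statement is true, so Dana is a knight.
With that fixed, Nadia's statement is true, so Nadia is a knight.
Consider Zara. Suppose Zara is a knight.
Then Zara's own statement would have to be true, but it can't be — contradiction.
So Zara is a knave.
With that fixed, Ivan's statement is false, so Ivan is a knave.
Consider Mateo. Suppose Mateo is a knave.
Then Zara's statement comes out true, contradicting Zara being a knave.
So Mateo is a knight.

Zara: knave, Dana: knight, Emil: knight, Mateo: knight, Ivan: knave, Nadia: knight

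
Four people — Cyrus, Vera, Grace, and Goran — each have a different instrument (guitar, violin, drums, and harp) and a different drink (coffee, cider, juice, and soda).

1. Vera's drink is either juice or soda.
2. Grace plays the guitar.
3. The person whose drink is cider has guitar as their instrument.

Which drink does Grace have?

cider

With clues 1–3, coffee, juice, and soda are impossible for Grace's drink.
That leaves cider.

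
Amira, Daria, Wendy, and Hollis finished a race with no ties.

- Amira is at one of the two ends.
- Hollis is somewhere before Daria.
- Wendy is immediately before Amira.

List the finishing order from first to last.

From clue 1: Amira is in {1,4}.
From clues 1–3: Hollis → place 1, Daria → place 2, Wendy → place 3, Amira → place 4.

Hollis, Daria, Wendy, Amira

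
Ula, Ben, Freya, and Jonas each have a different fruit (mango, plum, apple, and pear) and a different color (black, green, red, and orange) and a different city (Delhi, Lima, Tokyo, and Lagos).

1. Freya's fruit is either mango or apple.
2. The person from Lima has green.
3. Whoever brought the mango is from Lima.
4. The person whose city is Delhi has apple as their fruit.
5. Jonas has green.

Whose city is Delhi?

Freya

With clues 1–5, Ben, Jonas, and Ula are impossible for the one with city Delhi.
That leaves Freya.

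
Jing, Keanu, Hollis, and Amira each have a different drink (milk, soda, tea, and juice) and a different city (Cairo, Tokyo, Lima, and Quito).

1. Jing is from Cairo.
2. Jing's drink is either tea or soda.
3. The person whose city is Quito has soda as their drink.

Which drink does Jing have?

With clues 1–2, juice and milk are impossible for Jing's drink.
With clues 1–3, soda is impossible for Jing's drink.
That leaves tea.

tea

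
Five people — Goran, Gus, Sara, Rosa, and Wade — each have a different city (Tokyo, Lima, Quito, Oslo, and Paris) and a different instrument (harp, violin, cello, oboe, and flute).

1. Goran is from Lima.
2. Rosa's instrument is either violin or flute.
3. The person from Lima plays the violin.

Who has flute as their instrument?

Rosa

With clues 1–3, Goran, Gus, Sara, and Wade are impossible for the one with instrument flute.
That leaves Rosa.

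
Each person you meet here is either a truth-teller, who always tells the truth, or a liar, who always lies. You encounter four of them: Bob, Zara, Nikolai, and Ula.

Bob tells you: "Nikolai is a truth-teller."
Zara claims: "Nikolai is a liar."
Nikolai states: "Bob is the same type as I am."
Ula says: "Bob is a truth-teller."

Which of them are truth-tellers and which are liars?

Bob: truth-teller, Zara: liar, Nikolai: truth-teller, Ula: truth-teller

Consider Bob. Suppose Bob is a liar.
Then whichever role Nikolai has, Nikolai's statement has the wrong truth value — contradiction.
So Bob is a truth-teller.
With that fixed, Ula's statement is true, so Ula is a truth-teller.
Consider Zara. Suppose Zara is a truth-teller.
Then no assignment of the remaining roles makes every statement match its speaker's type — contradiction.
So Zara is a liar.
Consider Nikolai. Suppose Nikolai is a liar.
Then Bob's statement comes out false, contradicting Bob being a truth-teller.
So Nikolai is a truth-teller.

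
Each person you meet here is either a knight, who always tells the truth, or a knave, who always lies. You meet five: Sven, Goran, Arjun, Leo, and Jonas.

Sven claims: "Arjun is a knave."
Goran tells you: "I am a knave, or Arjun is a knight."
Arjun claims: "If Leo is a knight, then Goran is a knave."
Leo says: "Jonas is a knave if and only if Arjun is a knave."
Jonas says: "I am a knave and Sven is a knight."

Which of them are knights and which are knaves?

Consider Sven. Suppose Sven is a knight.
Then whichever role Jonas has, Jonas's statement has the wrong truth value — contradiction.
So Sven is a knave.
With that fixed, Jonas's statement is false, so Jonas is a knave.
Consider Goran. Suppose Goran is a knave.
Then Goran's own statement would have to be false, but it can't be — contradiction.
So Goran is a knight.
Consider Arjun. Suppose Arjun is a knave.
Then Sven's statement comes out true, contradicting Sven being a knave.
So Arjun is a knight.
With that fixed, Leo's statement is false, so Leo is a knave.

Sven: knave, Goran: knight, Arjun: knight, Leo: knave, Jonas: knave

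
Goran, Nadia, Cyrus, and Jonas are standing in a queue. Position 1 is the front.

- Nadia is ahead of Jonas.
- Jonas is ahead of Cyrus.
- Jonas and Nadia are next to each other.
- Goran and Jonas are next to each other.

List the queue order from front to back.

Nadia, Jonas, Goran, Cyrus

From clue 1: Nadia is in {1,2,3}.
From clues 1–2: Nadia is in {1,2}.
From clues 1–4: Nadia → position 1, Jonas → position 2, Goran → position 3, Cyrus → position 4.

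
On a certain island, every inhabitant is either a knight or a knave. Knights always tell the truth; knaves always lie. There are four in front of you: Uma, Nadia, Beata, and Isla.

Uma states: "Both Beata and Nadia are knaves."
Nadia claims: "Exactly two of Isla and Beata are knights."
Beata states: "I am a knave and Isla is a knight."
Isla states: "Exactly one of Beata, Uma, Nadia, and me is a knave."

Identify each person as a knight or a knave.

Uma: knight, Nadia: knave, Beata: knave, Isla: knave

Consider Uma. Suppose Uma is a knave.
Then no assignment of the remaining roles makes every statement match its speaker's type — contradiction.
So Uma is a knight.
Consider Nadia. Suppose Nadia is a knight.
Then Uma's statement comes out false, contradicting Uma being a knight.
So Nadia is a knave.
Consider Beata. Suppose Beata is a knight.
Then Uma's statement comes out false, contradicting Uma being a knight.
So Beata is a knave.
With that fixed, Isla's statement is false, so Isla is a knave.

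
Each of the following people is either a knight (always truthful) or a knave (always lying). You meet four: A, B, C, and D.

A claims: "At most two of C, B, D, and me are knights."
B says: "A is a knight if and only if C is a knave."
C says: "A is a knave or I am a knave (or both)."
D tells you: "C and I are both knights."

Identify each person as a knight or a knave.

Consider A. Suppose A is a knight.
Then whichever role C has, C's statement has the wrong truth value — contradiction.
So A is a knave.
With that fixed, C's statement is true, so C is a knight.
With that fixed, B's statement is true, so B is a knight.
Consider D. Suppose D is a knave.
Then A's statement comes out true, contradicting A being a knave.
So D is a knight.

A: knave, B: knight, C: knight, D: knight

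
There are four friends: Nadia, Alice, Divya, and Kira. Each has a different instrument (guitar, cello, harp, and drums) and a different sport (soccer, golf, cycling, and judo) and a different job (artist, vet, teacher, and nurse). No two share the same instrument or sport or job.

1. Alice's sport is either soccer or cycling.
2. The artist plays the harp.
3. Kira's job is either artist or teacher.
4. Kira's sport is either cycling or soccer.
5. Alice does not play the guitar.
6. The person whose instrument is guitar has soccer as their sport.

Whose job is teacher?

With clues 1–6, Alice, Divya, and Nadia are impossible for the one with job teacher.
That leaves Kira.

Kira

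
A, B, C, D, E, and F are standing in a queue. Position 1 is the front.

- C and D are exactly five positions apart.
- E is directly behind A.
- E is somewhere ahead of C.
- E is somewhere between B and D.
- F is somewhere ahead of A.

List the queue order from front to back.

From clue 1: C is in {1,6}.
From clues 1–3: D → position 1, C → position 6.
From clues 1–4: A is in {2,3}.
From clues 1–5: F → position 2, A → position 3, E → position 4, B → position 5.

D, F, A, E, B, C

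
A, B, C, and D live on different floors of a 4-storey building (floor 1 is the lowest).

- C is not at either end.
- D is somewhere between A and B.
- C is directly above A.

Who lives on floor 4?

With clue 1, C is ruled out for floor 4.
With clues 1–2, D is ruled out for floor 4.
With clues 1–3, A is ruled out for floor 4.
So floor 4 is B.

B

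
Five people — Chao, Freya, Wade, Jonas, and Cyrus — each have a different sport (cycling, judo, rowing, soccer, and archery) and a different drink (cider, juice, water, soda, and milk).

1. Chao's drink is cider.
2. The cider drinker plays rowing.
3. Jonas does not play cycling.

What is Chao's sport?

rowing

With clues 1–2, archery, cycling, judo, and soccer are impossible for Chao's sport.
That leaves rowing.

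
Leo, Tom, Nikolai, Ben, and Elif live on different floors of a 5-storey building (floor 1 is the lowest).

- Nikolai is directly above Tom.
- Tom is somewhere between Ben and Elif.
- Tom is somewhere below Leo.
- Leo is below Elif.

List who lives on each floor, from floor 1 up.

Ben, Tom, Nikolai, Leo, Elif

From clue 1: Tom is in {1,2,3,4}.
From clues 1–2: Tom is in {2,3}.
From clues 1–3: Tom → floor 2, Nikolai → floor 3.
From clues 1–4: Ben → floor 1, Leo → floor 4, Elif → floor 5.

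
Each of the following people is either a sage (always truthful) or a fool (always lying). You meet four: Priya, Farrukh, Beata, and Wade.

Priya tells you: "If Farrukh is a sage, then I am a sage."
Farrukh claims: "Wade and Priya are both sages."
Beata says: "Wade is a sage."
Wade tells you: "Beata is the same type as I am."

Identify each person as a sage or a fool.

Consider Priya. Suppose Priya is a fool.
Then no assignment of the remaining roles makes every statement match its speaker's type — contradiction.
So Priya is a sage.
Consider Farrukh. Suppose Farrukh is a fool.
Then no assignment of the remaining roles makes every statement match its speaker's type — contradiction.
So Farrukh is a sage.
Consider Beata. Suppose Beata is a fool.
Then whichever role Wade has, Wade's statement has the wrong truth value — contradiction.
So Beata is a sage.
Consider Wade. Suppose Wade is a fool.
Then Farrukh's statement comes out false, contradicting Farrukh being a sage.
So Wade is a sage.

Priya: sage, Farrukh: sage, Beata: sage, Wade: sage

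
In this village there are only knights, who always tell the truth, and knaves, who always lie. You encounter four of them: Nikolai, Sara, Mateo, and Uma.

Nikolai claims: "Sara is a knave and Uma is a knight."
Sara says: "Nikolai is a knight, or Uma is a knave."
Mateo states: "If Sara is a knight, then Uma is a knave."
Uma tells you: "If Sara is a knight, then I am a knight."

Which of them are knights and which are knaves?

Consider Nikolai. Suppose Nikolai is a knight.
Then no assignment of the remaining roles makes every statement match its speaker's type — contradiction.
So Nikolai is a knave.
Consider Sara. Suppose Sara is a knave.
Then no assignment of the remaining roles makes every statement match its speaker's type — contradiction.
So Sara is a knight.
Consider Mateo. Suppose Mateo is a knave.
Then no assignment of the remaining roles makes every statement match its speaker's type — contradiction.
So Mateo is a knight.
Consider Uma. Suppose Uma is a knight.
Then Sara's statement comes out false, contradicting Sara being a knight.
So Uma is a knave.

Nikolai: knave, Sara: knight, Mateo: knight, Uma: knave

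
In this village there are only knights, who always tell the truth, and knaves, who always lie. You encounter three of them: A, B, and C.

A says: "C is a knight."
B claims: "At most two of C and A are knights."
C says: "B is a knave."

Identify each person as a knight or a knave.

A: knave, B: knight, C: knave

Regardless of anyone's role, B's statement is true, so B is a knight.
With that fixed, C's statement is false, so C is a knave.
With that fixed, A's statement is false, so A is a knave.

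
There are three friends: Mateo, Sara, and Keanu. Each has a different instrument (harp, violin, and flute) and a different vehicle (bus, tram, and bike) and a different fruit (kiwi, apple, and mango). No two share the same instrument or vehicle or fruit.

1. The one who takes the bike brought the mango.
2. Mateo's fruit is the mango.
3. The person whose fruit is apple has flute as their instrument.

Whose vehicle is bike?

Mateo

With clues 1–2, Keanu and Sara are impossible for the one with vehicle bike.
That leaves Mateo.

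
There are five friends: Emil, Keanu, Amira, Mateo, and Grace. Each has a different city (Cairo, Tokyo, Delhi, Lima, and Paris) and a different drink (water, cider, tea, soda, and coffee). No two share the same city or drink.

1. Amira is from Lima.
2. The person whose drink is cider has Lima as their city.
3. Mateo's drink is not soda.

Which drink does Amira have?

cider

With clues 1–2, coffee, soda, tea, and water are impossible for Amira's drink.
That leaves cider.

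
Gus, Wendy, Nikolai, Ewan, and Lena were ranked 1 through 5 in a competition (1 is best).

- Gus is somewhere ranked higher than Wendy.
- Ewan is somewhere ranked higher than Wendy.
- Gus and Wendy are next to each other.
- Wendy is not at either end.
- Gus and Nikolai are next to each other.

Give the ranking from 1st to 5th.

From clue 1: Gus is in {1,2,3,4}.
From clues 1–2: Wendy is in {3,4,5}.
From clues 1–3: Gus is in {2,3,4}.
From clues 1–4: Gus is in {2,3}.
From clues 1–5: Ewan → rank 1, Nikolai → rank 2, Gus → rank 3, Wendy → rank 4, Lena → rank 5.

Ewan, Nikolai, Gus, Wendy, Lena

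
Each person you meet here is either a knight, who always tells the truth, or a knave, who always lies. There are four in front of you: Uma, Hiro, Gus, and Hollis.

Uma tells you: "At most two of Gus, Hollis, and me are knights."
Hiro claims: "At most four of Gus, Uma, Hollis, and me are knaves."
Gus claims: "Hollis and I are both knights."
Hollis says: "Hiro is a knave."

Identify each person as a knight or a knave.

Uma: knight, Hiro: knight, Gus: knave, Hollis: knave

Regardless of anyone's role, Hiro's statement is true, so Hiro is a knight.
With that fixed, Hollis's statement is false, so Hollis is a knave.
With that fixed, Uma's statement is true, so Uma is a knight.
With that fixed, Gus's statement is false, so Gus is a knave.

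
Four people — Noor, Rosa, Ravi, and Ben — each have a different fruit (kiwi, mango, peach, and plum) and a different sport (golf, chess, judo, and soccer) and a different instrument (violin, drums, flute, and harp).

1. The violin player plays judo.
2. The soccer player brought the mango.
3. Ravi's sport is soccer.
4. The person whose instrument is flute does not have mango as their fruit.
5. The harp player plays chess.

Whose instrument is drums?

With clues 1–5, Ben, Noor, and Rosa are impossible for the one with instrument drums.
That leaves Ravi.

Ravi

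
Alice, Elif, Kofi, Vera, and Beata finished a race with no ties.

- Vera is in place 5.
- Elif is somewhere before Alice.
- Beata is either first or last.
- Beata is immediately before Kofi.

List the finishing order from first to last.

Beata, Kofi, Elif, Alice, Vera

From clue 1: Vera → place 5.
From clues 1–2: Alice is in {2,3,4}.
From clues 1–3: Beata → place 1.
From clues 1–4: Kofi → place 2, Elif → place 3, Alice → place 4.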